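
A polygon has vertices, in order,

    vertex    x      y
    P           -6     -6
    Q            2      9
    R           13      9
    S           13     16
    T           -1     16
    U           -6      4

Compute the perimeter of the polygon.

|PQ| = √((8)² + (15)²) = √289 = 17
|QR| = √((11)² + (0)²) = √121 = 11
|RS| = √((0)² + (7)²) = √49 = 7
|ST| = √((-14)² + (0)²) = √196 = 14
|TU| = √((-5)² + (-12)²) = √169 = 13
|UP| = √((0)² + (-10)²) = √100 = 10
Perimeter = 17 + 11 + 7 + 14 + 13 + 10 = 72.

72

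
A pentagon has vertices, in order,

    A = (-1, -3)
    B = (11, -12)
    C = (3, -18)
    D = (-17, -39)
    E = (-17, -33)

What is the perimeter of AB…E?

94

|AB| = √((12)² + (-9)²) = √225 = 15
|BC| = √((-8)² + (-6)²) = √100 = 10
|CD| = √((-20)² + (-21)²) = √841 = 29
|DE| = √((0)² + (6)²) = √36 = 6
|EA| = √((16)² + (30)²) = √1156 = 34
Perimeter = 15 + 10 + 29 + 6 + 34 = 94.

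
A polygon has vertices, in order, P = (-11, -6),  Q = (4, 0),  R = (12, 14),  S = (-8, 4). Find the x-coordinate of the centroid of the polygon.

-95/249

Apply Gauss's area formula. First the cross-terms c_i = x_i·y_{i+1} − x_{i+1}·y_i:
  24, 56, 160, 92  ⇒  2A = 332, A = 166.
Then Σ (x_i + x_{i+1})·c_i = -380, so x̄ = -380 / (6·166) = -95/249.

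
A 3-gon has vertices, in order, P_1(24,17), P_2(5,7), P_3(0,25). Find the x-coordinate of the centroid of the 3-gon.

29/3

Apply the shoelace (surveyor's) formula. First the cross-terms c_i = x_i·y_{i+1} − x_{i+1}·y_i:
  83, 125, -600  ⇒  2A = -392, A = -196.
Then Σ (x_i + x_{i+1})·c_i = -11368, so x̄ = -11368 / (6·(-196)) = 29/3.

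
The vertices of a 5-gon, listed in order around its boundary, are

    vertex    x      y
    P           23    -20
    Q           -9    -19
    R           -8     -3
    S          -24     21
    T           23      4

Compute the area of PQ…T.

Apply the surveyor's formula: 2A = Σ (x_i·y_{i+1} − x_{i+1}·y_i), indices taken mod 5.
Σ = (-617) + (-125) + (-240) + (-579) + (-552) = -2113
Area = |Σ|/2 = 1056.5.

1056.5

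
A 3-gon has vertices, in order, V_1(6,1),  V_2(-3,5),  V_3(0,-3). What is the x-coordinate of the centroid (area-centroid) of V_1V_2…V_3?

1

Apply Gauss's area formula. First the cross-terms c_i = x_i·y_{i+1} − x_{i+1}·y_i:
  33, 9, 18  ⇒  2A = 60, A = 30.
Then Σ (x_i + x_{i+1})·c_i = 180, so x̄ = 180 / (6·30) = 1.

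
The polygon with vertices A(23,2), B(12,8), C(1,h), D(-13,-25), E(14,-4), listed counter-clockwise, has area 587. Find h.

Write out the shoelace sum; only the two edges meeting at C involve h:
2·Area = [(12·h − 1·8) + (1·(-25) − (-13)·h)] + 682
       = 25·h + 649 = 1174
⇒ h = 21.

21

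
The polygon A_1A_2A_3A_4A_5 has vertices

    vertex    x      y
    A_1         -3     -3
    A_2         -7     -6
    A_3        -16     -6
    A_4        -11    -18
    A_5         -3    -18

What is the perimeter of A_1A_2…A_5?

|A_1A_2| = √((-4)² + (-3)²) = √25 = 5
|A_2A_3| = √((-9)² + (0)²) = √81 = 9
|A_3A_4| = √((5)² + (-12)²) = √169 = 13
|A_4A_5| = √((8)² + (0)²) = √64 = 8
|A_5A_1| = √((0)² + (15)²) = √225 = 15
Perimeter = 5 + 9 + 13 + 8 + 15 = 50.

50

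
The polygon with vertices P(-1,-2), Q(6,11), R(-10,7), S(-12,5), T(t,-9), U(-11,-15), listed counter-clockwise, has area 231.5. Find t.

Write out the shoelace sum; only the two edges meeting at T involve t:
2·Area = [((-12)·(-9) − t·5) + (t·(-15) − (-11)·(-9))] + 194
       = -20·t + 203 = 463
⇒ t = -13.

-13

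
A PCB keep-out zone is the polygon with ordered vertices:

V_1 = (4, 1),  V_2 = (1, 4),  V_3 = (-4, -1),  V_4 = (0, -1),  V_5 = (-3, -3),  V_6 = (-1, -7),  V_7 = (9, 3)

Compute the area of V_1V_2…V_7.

53

Σ = (15) + (15) + (4) + (-3) + (18) + (60) + (-3) = 106
Area = |Σ|/2 = 53.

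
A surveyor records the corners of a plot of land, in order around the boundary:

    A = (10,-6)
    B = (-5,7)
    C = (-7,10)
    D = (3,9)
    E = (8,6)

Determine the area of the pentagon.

108

Apply Gauss's area formula: 2A = Σ (x_i·y_{i+1} − x_{i+1}·y_i), indices taken mod 5.
A→B: (10)(7) − (-5)(-6) = 40
B→C: (-5)(10) − (-7)(7) = -1
C→D: (-7)(9) − (3)(10) = -93
D→E: (3)(6) − (8)(9) = -54
E→A: (8)(-6) − (10)(6) = -108
Σ = -216
Area = |Σ|/2 = 108.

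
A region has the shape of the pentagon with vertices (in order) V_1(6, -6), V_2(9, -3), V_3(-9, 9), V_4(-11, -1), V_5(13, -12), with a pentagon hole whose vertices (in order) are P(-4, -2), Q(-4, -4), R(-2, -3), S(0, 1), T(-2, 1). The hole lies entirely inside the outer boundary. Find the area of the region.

158.5

Outer boundary:
Σ = (36) + (54) + (108) + (145) + (-6) = 337
Area = |Σ|/2 = 168.5.
Hole:
Σ = (8) + (4) + (-2) + (2) + (8) = 20
Area = |Σ|/2 = 10.
Net area = 168.5 − 10 = 158.5.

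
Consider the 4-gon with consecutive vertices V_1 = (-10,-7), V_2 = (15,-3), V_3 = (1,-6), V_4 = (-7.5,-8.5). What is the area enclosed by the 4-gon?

Apply Gauss's area formula: 2A = Σ (x_i·y_{i+1} − x_{i+1}·y_i), indices taken mod 4.
V_1→V_2: (-10)(-3) − (15)(-7) = 135
V_2→V_3: (15)(-6) − (1)(-3) = -87
V_3→V_4: (1)(-8.5) − (-7.5)(-6) = -53.5
V_4→V_1: (-7.5)(-7) − (-10)(-8.5) = -32.5
Σ = -38
Area = |Σ|/2 = 19.

19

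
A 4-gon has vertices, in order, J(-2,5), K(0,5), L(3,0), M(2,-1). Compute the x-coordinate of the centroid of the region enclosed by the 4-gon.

Apply the surveyor's formula. First the cross-terms c_i = x_i·y_{i+1} − x_{i+1}·y_i:
  -10, -15, -3, 8  ⇒  2A = -20, A = -10.
Then Σ (x_i + x_{i+1})·c_i = -40, so x̄ = -40 / (6·(-10)) = 2/3.

2/3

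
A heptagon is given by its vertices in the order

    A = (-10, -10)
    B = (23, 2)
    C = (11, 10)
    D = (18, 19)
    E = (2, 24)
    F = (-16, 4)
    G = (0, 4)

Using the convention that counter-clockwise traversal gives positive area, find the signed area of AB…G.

604.5

Apply Gauss's area formula: 2A = Σ (x_i·y_{i+1} − x_{i+1}·y_i), indices taken mod 7.
A→B: (-10)(2) − (23)(-10) = 210
B→C: (23)(10) − (11)(2) = 208
C→D: (11)(19) − (18)(10) = 29
D→E: (18)(24) − (2)(19) = 394
E→F: (2)(4) − (-16)(24) = 392
F→G: (-16)(4) − (0)(4) = -64
G→A: (0)(-10) − (-10)(4) = 40
Σ = 1209
Signed area = Σ/2 = 604.5 (positive ⇒ counter-clockwise traversal).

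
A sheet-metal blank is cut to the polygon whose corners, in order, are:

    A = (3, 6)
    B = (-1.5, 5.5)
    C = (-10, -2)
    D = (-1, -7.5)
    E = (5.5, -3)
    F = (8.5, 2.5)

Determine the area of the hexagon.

Apply the surveyor's formula: 2A = Σ (x_i·y_{i+1} − x_{i+1}·y_i), indices taken mod 6.
Σ = (25.5) + (58) + (73) + (44.25) + (39.25) + (43.5) = 283.5
Area = |Σ|/2 = 141.75.

141.75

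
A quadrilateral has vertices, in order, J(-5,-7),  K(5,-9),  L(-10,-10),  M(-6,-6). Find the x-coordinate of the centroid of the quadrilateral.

-71/18

Apply Gauss's area formula. First the cross-terms c_i = x_i·y_{i+1} − x_{i+1}·y_i:
  80, -140, 0, 12  ⇒  2A = -48, A = -24.
Then Σ (x_i + x_{i+1})·c_i = 568, so x̄ = 568 / (6·(-24)) = -71/18.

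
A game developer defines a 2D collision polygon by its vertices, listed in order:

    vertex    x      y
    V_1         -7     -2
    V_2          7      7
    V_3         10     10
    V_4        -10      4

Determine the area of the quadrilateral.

Apply the surveyor's formula: 2A = Σ (x_i·y_{i+1} − x_{i+1}·y_i), indices taken mod 4.
Cross-terms: -35, 0, 140, 48  ⇒  Σ = 153
Area = |Σ|/2 = 76.5.

76.5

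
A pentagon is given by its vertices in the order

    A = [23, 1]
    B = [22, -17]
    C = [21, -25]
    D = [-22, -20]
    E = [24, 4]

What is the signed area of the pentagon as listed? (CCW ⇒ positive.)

-626

Apply Gauss's area formula: 2A = Σ (x_i·y_{i+1} − x_{i+1}·y_i), indices taken mod 5.
Σ = (-413) + (-193) + (-970) + (392) + (-68) = -1252
Signed area = Σ/2 = -626 (negative ⇒ clockwise traversal).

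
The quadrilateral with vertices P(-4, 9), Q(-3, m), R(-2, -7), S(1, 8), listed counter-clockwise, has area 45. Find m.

The doubled signed area Σ (x_i y_{i+1} − x_{i+1} y_i) is linear in m.
With m=0 it equals 80; the coefficient of m is -2 (from the two edges through Q).
So -2·m + 80 = 2·45 = 90 ⇒ m = -5.

-5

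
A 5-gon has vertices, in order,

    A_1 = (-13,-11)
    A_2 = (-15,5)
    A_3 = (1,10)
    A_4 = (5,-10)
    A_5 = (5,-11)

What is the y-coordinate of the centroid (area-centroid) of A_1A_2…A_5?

Apply Gauss's area formula. First the cross-terms c_i = x_i·y_{i+1} − x_{i+1}·y_i:
  -230, -155, -60, -5, -198  ⇒  2A = -648, A = -324.
Then Σ (y_i + y_{i+1})·c_i = 3516, so ȳ = 3516 / (6·(-324)) = -293/162.

-293/162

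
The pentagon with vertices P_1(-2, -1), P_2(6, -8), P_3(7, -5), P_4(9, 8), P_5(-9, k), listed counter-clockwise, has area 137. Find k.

4

The doubled signed area Σ (x_i y_{i+1} − x_{i+1} y_i) is linear in k.
With k=0 it equals 230; the coefficient of k is 11 (from the two edges through P_5).
So 11·k + 230 = 2·137 = 274 ⇒ k = 4.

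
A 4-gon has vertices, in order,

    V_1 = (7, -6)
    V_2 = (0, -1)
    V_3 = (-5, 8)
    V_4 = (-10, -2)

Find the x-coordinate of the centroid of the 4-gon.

-3.5

Apply the shoelace formula. First the cross-terms c_i = x_i·y_{i+1} − x_{i+1}·y_i:
  -7, -5, 90, 74  ⇒  2A = 152, A = 76.
Then Σ (x_i + x_{i+1})·c_i = -1596, so x̄ = -1596 / (6·76) = -3.5.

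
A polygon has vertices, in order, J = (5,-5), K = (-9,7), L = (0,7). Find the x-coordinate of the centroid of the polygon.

Apply the shoelace (surveyor's) formula. First the cross-terms c_i = x_i·y_{i+1} − x_{i+1}·y_i:
  -10, -63, -35  ⇒  2A = -108, A = -54.
Then Σ (x_i + x_{i+1})·c_i = 432, so x̄ = 432 / (6·(-54)) = -4/3.

-4/3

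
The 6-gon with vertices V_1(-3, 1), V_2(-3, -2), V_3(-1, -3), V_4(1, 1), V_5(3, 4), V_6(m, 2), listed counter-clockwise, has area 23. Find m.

The doubled signed area Σ (x_i y_{i+1} − x_{i+1} y_i) is linear in m.
With m=0 it equals 31; the coefficient of m is -3 (from the two edges through V_6).
So -3·m + 31 = 2·23 = 46 ⇒ m = -5.

-5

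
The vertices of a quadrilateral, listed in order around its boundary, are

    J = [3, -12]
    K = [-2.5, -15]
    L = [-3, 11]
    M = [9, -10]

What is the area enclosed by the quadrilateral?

Apply the surveyor's formula: 2A = Σ (x_i·y_{i+1} − x_{i+1}·y_i), indices taken mod 4.
Σ = (-75) + (-72.5) + (-69) + (-78) = -294.5
Area = |Σ|/2 = 147.25.

147.25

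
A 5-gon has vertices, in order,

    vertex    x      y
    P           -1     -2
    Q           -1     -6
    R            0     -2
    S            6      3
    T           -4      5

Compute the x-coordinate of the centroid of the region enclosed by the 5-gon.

27/73

Apply the shoelace formula. First the cross-terms c_i = x_i·y_{i+1} − x_{i+1}·y_i:
  4, 2, 12, 42, 13  ⇒  2A = 73, A = 36.5.
Then Σ (x_i + x_{i+1})·c_i = 81, so x̄ = 81 / (6·36.5) = 27/73.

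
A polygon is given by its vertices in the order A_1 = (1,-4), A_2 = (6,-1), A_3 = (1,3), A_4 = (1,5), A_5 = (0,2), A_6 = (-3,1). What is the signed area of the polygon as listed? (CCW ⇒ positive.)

Σ = (23) + (19) + (2) + (2) + (6) + (11) = 63
Signed area = Σ/2 = 31.5 (positive ⇒ counter-clockwise traversal).

31.5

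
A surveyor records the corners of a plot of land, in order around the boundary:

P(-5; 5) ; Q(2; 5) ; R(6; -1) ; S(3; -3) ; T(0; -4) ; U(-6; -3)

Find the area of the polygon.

Apply Gauss's area formula: 2A = Σ (x_i·y_{i+1} − x_{i+1}·y_i), indices taken mod 6.
P→Q: (-5)(5) − (2)(5) = -35
Q→R: (2)(-1) − (6)(5) = -32
R→S: (6)(-3) − (3)(-1) = -15
S→T: (3)(-4) − (0)(-3) = -12
T→U: (0)(-3) − (-6)(-4) = -24
U→P: (-6)(5) − (-5)(-3) = -45
Σ = -163
Area = |Σ|/2 = 81.5.

81.5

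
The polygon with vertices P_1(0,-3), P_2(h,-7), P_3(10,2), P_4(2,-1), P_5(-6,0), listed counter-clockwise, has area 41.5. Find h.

The doubled signed area Σ (x_i y_{i+1} − x_{i+1} y_i) is linear in h.
With h=0 it equals 68; the coefficient of h is 5 (from the two edges through P_2).
So 5·h + 68 = 2·41.5 = 83 ⇒ h = 3.

3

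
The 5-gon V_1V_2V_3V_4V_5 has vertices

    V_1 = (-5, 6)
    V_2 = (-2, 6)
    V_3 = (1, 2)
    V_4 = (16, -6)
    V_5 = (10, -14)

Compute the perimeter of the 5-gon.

60

|V_1V_2| = √((3)² + (0)²) = √9 = 3
|V_2V_3| = √((3)² + (-4)²) = √25 = 5
|V_3V_4| = √((15)² + (-8)²) = √289 = 17
|V_4V_5| = √((-6)² + (-8)²) = √100 = 10
|V_5V_1| = √((-15)² + (20)²) = √625 = 25
Perimeter = 3 + 5 + 17 + 10 + 25 = 60.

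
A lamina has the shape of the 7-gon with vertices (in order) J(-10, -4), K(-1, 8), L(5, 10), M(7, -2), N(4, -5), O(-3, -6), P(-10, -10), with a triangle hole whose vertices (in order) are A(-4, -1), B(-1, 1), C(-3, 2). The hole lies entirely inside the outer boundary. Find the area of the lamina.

Outer boundary:
Σ = (-84) + (-50) + (-80) + (-27) + (-39) + (-30) + (-60) = -370
Area = |Σ|/2 = 185.
Hole:
Apply the shoelace formula: 2A = Σ (x_i·y_{i+1} − x_{i+1}·y_i), indices taken mod 3.
Σ = (-5) + (1) + (11) = 7
Area = |Σ|/2 = 3.5.
Net area = 185 − 3.5 = 181.5.

181.5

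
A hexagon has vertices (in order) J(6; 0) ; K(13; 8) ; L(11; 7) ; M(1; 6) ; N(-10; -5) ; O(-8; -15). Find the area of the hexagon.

J→K: (6)(8) − (13)(0) = 48
K→L: (13)(7) − (11)(8) = 3
L→M: (11)(6) − (1)(7) = 59
M→N: (1)(-5) − (-10)(6) = 55
N→O: (-10)(-15) − (-8)(-5) = 110
O→J: (-8)(0) − (6)(-15) = 90
Σ = 365
Area = |Σ|/2 = 182.5.

182.5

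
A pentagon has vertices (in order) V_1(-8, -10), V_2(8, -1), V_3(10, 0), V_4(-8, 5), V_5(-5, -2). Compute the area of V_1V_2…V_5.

Σ = (88) + (10) + (50) + (41) + (34) = 223
Area = |Σ|/2 = 111.5.

111.5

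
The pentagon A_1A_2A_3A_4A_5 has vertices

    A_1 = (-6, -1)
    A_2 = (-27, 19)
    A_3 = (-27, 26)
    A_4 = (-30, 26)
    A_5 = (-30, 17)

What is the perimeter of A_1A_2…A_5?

|A_1A_2| = √((-21)² + (20)²) = √841 = 29
|A_2A_3| = √((0)² + (7)²) = √49 = 7
|A_3A_4| = √((-3)² + (0)²) = √9 = 3
|A_4A_5| = √((0)² + (-9)²) = √81 = 9
|A_5A_1| = √((24)² + (-18)²) = √900 = 30
Perimeter = 29 + 7 + 3 + 9 + 30 = 78.

78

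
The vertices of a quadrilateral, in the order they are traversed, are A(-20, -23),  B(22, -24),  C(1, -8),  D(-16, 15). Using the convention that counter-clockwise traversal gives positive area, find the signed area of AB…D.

694.5

Apply the shoelace formula: 2A = Σ (x_i·y_{i+1} − x_{i+1}·y_i), indices taken mod 4.
Σ = (986) + (-152) + (-113) + (668) = 1389
Signed area = Σ/2 = 694.5 (positive ⇒ counter-clockwise traversal).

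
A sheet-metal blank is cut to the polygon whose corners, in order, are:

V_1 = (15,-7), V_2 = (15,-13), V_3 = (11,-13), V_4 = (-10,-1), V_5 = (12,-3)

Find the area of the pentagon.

Apply Gauss's area formula: 2A = Σ (x_i·y_{i+1} − x_{i+1}·y_i), indices taken mod 5.
Σ = (-90) + (-52) + (-141) + (42) + (-39) = -280
Area = |Σ|/2 = 140.

140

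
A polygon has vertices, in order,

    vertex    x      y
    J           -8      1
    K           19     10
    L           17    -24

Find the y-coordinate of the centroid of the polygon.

-13/3

Apply Gauss's area formula. First the cross-terms c_i = x_i·y_{i+1} − x_{i+1}·y_i:
  -99, -626, -175  ⇒  2A = -900, A = -450.
Then Σ (y_i + y_{i+1})·c_i = 11700, so ȳ = 11700 / (6·(-450)) = -13/3.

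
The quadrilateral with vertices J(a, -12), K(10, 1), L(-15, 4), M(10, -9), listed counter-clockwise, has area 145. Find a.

The doubled signed area Σ (x_i y_{i+1} − x_{i+1} y_i) is linear in a.
With a=0 it equals 150; the coefficient of a is 10 (from the two edges through J).
So 10·a + 150 = 2·145 = 290 ⇒ a = 14.

14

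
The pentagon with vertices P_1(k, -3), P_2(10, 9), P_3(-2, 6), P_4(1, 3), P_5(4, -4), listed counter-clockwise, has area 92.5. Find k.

Write out the shoelace sum; only the two edges meeting at P_1 involve k:
2·Area = [(4·(-3) − k·(-4)) + (k·9 − 10·(-3))] + 50
       = 13·k + 68 = 185
⇒ k = 9.

9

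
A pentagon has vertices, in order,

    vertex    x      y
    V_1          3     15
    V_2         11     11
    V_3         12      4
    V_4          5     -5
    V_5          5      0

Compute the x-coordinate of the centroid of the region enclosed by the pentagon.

Apply the shoelace (surveyor's) formula. First the cross-terms c_i = x_i·y_{i+1} − x_{i+1}·y_i:
  -132, -88, -80, 25, 75  ⇒  2A = -200, A = -100.
Then Σ (x_i + x_{i+1})·c_i = -4382, so x̄ = -4382 / (6·(-100)) = 2191/300.

2191/300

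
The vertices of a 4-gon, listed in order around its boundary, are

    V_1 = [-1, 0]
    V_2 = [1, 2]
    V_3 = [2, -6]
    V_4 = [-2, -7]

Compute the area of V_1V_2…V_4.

Σ = (-2) + (-10) + (-26) + (-7) = -45
Area = |Σ|/2 = 22.5.

22.5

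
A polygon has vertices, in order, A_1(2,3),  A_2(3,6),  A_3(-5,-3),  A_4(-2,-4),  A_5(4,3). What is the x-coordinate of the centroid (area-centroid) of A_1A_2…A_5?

-23/54

Apply Gauss's area formula. First the cross-terms c_i = x_i·y_{i+1} − x_{i+1}·y_i:
  3, 21, 14, 10, 6  ⇒  2A = 54, A = 27.
Then Σ (x_i + x_{i+1})·c_i = -69, so x̄ = -69 / (6·27) = -23/54.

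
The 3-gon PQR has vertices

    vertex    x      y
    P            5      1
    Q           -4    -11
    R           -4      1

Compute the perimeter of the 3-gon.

|PQ| = √((-9)² + (-12)²) = √225 = 15
|QR| = √((0)² + (12)²) = √144 = 12
|RP| = √((9)² + (0)²) = √81 = 9
Perimeter = 15 + 12 + 9 = 36.

36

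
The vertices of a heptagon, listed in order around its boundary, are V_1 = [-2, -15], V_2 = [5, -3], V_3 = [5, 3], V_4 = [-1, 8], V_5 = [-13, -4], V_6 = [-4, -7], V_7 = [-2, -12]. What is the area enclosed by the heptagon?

188.5

Apply the surveyor's formula: 2A = Σ (x_i·y_{i+1} − x_{i+1}·y_i), indices taken mod 7.
Σ = (81) + (30) + (43) + (108) + (75) + (34) + (6) = 377
Area = |Σ|/2 = 188.5.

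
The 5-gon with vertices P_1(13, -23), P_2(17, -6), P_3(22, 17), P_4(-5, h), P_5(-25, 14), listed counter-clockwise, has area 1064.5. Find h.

21

The doubled signed area Σ (x_i y_{i+1} − x_{i+1} y_i) is linear in h.
With h=0 it equals 1142; the coefficient of h is 47 (from the two edges through P_4).
So 47·h + 1142 = 2·1064.5 = 2129 ⇒ h = 21.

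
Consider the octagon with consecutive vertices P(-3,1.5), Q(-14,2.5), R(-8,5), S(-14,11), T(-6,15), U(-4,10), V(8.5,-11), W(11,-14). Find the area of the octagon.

Apply the surveyor's formula: 2A = Σ (x_i·y_{i+1} − x_{i+1}·y_i), indices taken mod 8.
P→Q: (-3)(2.5) − (-14)(1.5) = 13.5
Q→R: (-14)(5) − (-8)(2.5) = -50
R→S: (-8)(11) − (-14)(5) = -18
S→T: (-14)(15) − (-6)(11) = -144
T→U: (-6)(10) − (-4)(15) = 0
U→V: (-4)(-11) − (8.5)(10) = -41
V→W: (8.5)(-14) − (11)(-11) = 2
W→P: (11)(1.5) − (-3)(-14) = -25.5
Σ = -263
Area = |Σ|/2 = 131.5.

131.5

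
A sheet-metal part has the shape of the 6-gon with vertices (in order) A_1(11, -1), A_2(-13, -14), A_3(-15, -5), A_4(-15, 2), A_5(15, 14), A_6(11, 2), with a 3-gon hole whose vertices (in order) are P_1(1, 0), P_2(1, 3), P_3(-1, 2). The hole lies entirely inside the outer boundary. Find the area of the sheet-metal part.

Outer boundary:
Apply the shoelace formula: 2A = Σ (x_i·y_{i+1} − x_{i+1}·y_i), indices taken mod 6.
A_1→A_2: (11)(-14) − (-13)(-1) = -167
A_2→A_3: (-13)(-5) − (-15)(-14) = -145
A_3→A_4: (-15)(2) − (-15)(-5) = -105
A_4→A_5: (-15)(14) − (15)(2) = -240
A_5→A_6: (15)(2) − (11)(14) = -124
A_6→A_1: (11)(-1) − (11)(2) = -33
Σ = -814
Area = |Σ|/2 = 407.
Hole:
Cross-terms: 3, 5, -2  ⇒  Σ = 6
Area = |Σ|/2 = 3.
Net area = 407 − 3 = 404.

404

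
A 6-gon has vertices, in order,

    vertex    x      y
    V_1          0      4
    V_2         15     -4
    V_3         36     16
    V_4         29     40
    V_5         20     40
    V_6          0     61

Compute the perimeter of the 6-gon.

|V_1V_2| = √((15)² + (-8)²) = √289 = 17
|V_2V_3| = √((21)² + (20)²) = √841 = 29
|V_3V_4| = √((-7)² + (24)²) = √625 = 25
|V_4V_5| = √((-9)² + (0)²) = √81 = 9
|V_5V_6| = √((-20)² + (21)²) = √841 = 29
|V_6V_1| = √((0)² + (-57)²) = √3249 = 57
Perimeter = 17 + 29 + 25 + 9 + 29 + 57 = 166.

166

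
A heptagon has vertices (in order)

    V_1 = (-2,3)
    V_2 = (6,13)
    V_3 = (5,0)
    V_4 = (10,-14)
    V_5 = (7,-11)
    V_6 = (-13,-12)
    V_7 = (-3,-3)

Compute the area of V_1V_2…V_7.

V_1→V_2: (-2)(13) − (6)(3) = -44
V_2→V_3: (6)(0) − (5)(13) = -65
V_3→V_4: (5)(-14) − (10)(0) = -70
V_4→V_5: (10)(-11) − (7)(-14) = -12
V_5→V_6: (7)(-12) − (-13)(-11) = -227
V_6→V_7: (-13)(-3) − (-3)(-12) = 3
V_7→V_1: (-3)(3) − (-2)(-3) = -15
Σ = -430
Area = |Σ|/2 = 215.

215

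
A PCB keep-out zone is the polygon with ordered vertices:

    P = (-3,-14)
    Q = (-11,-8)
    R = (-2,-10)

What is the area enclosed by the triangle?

Σ = (-130) + (94) + (-2) = -38
Area = |Σ|/2 = 19.

19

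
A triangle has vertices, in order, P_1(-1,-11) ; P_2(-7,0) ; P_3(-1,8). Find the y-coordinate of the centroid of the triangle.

-1

Apply the surveyor's formula. First the cross-terms c_i = x_i·y_{i+1} − x_{i+1}·y_i:
  -77, -56, 19  ⇒  2A = -114, A = -57.
Then Σ (y_i + y_{i+1})·c_i = 342, so ȳ = 342 / (6·(-57)) = -1.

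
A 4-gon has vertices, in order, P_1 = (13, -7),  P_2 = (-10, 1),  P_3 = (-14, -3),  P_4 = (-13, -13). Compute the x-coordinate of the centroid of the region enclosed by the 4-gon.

Apply Gauss's area formula. First the cross-terms c_i = x_i·y_{i+1} − x_{i+1}·y_i:
  -57, 44, 143, 260  ⇒  2A = 390, A = 195.
Then Σ (x_i + x_{i+1})·c_i = -5088, so x̄ = -5088 / (6·195) = -848/195.

-848/195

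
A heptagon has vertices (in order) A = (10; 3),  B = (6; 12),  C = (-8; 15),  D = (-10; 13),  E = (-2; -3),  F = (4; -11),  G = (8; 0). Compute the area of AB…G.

Apply the shoelace (surveyor's) formula: 2A = Σ (x_i·y_{i+1} − x_{i+1}·y_i), indices taken mod 7.
Σ = (102) + (186) + (46) + (56) + (34) + (88) + (24) = 536
Area = |Σ|/2 = 268.

268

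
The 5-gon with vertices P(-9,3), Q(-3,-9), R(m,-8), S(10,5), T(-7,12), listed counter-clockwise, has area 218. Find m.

0

Write out the shoelace sum; only the two edges meeting at R involve m:
2·Area = [((-3)·(-8) − m·(-9)) + (m·5 − 10·(-8))] + 332
       = 14·m + 436 = 436
⇒ m = 0.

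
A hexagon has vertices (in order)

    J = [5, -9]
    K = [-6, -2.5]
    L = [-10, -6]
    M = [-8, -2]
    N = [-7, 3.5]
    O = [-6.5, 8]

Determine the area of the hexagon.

Apply the shoelace (surveyor's) formula: 2A = Σ (x_i·y_{i+1} − x_{i+1}·y_i), indices taken mod 6.
Σ = (-66.5) + (11) + (-28) + (-42) + (-33.25) + (18.5) = -140.25
Area = |Σ|/2 = 70.125.

70.125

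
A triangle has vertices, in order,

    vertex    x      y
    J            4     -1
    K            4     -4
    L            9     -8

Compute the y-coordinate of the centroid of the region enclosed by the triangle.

Apply the surveyor's formula. First the cross-terms c_i = x_i·y_{i+1} − x_{i+1}·y_i:
  -12, 4, 23  ⇒  2A = 15, A = 7.5.
Then Σ (y_i + y_{i+1})·c_i = -195, so ȳ = -195 / (6·7.5) = -13/3.

-13/3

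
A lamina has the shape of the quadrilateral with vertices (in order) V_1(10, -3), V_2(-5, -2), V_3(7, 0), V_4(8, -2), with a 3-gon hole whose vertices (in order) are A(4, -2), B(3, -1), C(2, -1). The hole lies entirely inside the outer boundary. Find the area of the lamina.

19

Outer boundary:
Apply the shoelace (surveyor's) formula: 2A = Σ (x_i·y_{i+1} − x_{i+1}·y_i), indices taken mod 4.
Σ = (-35) + (14) + (-14) + (-4) = -39
Area = |Σ|/2 = 19.5.
Hole:
Apply the shoelace formula: 2A = Σ (x_i·y_{i+1} − x_{i+1}·y_i), indices taken mod 3.
Σ = (2) + (-1) + (0) = 1
Area = |Σ|/2 = 0.5.
Net area = 19.5 − 0.5 = 19.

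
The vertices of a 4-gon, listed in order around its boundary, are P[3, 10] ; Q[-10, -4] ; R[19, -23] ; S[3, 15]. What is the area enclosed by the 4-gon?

366.5

Σ = (88) + (306) + (354) + (-15) = 733
Area = |Σ|/2 = 366.5.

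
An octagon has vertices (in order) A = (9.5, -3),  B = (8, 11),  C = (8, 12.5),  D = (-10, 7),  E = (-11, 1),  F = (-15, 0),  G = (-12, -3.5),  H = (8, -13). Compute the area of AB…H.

Apply the surveyor's formula: 2A = Σ (x_i·y_{i+1} − x_{i+1}·y_i), indices taken mod 8.
Σ = (128.5) + (12) + (181) + (67) + (15) + (52.5) + (184) + (99.5) = 739.5
Area = |Σ|/2 = 369.75.

369.75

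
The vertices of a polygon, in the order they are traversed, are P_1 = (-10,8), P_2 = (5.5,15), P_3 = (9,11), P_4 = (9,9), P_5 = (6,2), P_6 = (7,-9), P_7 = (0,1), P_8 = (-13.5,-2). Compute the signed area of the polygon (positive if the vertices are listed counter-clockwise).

Σ = (-194) + (-74.5) + (-18) + (-36) + (-68) + (7) + (13.5) + (-128) = -498
Signed area = Σ/2 = -249 (negative ⇒ clockwise traversal).

-249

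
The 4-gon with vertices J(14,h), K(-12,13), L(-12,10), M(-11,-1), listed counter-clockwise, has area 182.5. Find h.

The doubled signed area Σ (x_i y_{i+1} − x_{i+1} y_i) is linear in h.
With h=0 it equals 354; the coefficient of h is 1 (from the two edges through J).
So 1·h + 354 = 2·182.5 = 365 ⇒ h = 11.

11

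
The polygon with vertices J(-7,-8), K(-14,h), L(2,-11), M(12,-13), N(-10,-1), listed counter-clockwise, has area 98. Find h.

-13

Write out the shoelace sum; only the two edges meeting at K involve h:
2·Area = [((-7)·h − (-14)·(-8)) + ((-14)·(-11) − 2·h)] + 37
       = -9·h + 79 = 196
⇒ h = -13.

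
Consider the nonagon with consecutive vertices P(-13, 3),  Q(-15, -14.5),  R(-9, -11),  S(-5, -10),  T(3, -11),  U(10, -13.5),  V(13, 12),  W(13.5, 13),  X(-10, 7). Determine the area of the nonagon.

Σ = (233.5) + (34.5) + (35) + (85) + (69.5) + (295.5) + (7) + (224.5) + (61) = 1045.5
Area = |Σ|/2 = 522.75.

522.75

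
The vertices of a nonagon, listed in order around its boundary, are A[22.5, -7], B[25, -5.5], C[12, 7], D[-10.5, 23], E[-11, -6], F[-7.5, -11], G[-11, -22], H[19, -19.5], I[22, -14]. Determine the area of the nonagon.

Apply the shoelace formula: 2A = Σ (x_i·y_{i+1} − x_{i+1}·y_i), indices taken mod 9.
A→B: (22.5)(-5.5) − (25)(-7) = 51.25
B→C: (25)(7) − (12)(-5.5) = 241
C→D: (12)(23) − (-10.5)(7) = 349.5
D→E: (-10.5)(-6) − (-11)(23) = 316
E→F: (-11)(-11) − (-7.5)(-6) = 76
F→G: (-7.5)(-22) − (-11)(-11) = 44
G→H: (-11)(-19.5) − (19)(-22) = 632.5
H→I: (19)(-14) − (22)(-19.5) = 163
I→A: (22)(-7) − (22.5)(-14) = 161
Σ = 2034.25
Area = |Σ|/2 = 1017.125.

1017.125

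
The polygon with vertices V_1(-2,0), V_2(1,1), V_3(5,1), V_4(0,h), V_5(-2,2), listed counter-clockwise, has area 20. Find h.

Write out the shoelace sum; only the two edges meeting at V_4 involve h:
2·Area = [(5·h − 0·1) + (0·2 − (-2)·h)] + -2
       = 7·h + -2 = 40
⇒ h = 6.

6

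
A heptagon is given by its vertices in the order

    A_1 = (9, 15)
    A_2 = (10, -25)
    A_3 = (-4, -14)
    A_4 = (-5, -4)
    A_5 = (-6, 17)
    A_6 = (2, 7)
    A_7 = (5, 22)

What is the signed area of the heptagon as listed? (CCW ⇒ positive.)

-484

Apply the shoelace formula: 2A = Σ (x_i·y_{i+1} − x_{i+1}·y_i), indices taken mod 7.
Cross-terms: -375, -240, -54, -109, -76, 9, -123  ⇒  Σ = -968
Signed area = Σ/2 = -484 (negative ⇒ clockwise traversal).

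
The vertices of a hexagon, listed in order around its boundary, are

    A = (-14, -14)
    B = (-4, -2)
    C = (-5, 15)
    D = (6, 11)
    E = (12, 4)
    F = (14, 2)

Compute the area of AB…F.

A→B: (-14)(-2) − (-4)(-14) = -28
B→C: (-4)(15) − (-5)(-2) = -70
C→D: (-5)(11) − (6)(15) = -145
D→E: (6)(4) − (12)(11) = -108
E→F: (12)(2) − (14)(4) = -32
F→A: (14)(-14) − (-14)(2) = -168
Σ = -551
Area = |Σ|/2 = 275.5.

275.5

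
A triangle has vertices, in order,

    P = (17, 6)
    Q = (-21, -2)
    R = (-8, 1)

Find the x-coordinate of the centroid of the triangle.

Apply Gauss's area formula. First the cross-terms c_i = x_i·y_{i+1} − x_{i+1}·y_i:
  92, -37, -65  ⇒  2A = -10, A = -5.
Then Σ (x_i + x_{i+1})·c_i = 120, so x̄ = 120 / (6·(-5)) = -4.

-4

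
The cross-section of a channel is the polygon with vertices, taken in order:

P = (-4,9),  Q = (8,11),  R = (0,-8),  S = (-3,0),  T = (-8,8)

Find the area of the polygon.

P→Q: (-4)(11) − (8)(9) = -116
Q→R: (8)(-8) − (0)(11) = -64
R→S: (0)(0) − (-3)(-8) = -24
S→T: (-3)(8) − (-8)(0) = -24
T→P: (-8)(9) − (-4)(8) = -40
Σ = -268
Area = |Σ|/2 = 134.

134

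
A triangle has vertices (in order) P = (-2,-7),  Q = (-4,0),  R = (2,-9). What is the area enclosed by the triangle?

12

Apply the surveyor's formula: 2A = Σ (x_i·y_{i+1} − x_{i+1}·y_i), indices taken mod 3.
P→Q: (-2)(0) − (-4)(-7) = -28
Q→R: (-4)(-9) − (2)(0) = 36
R→P: (2)(-7) − (-2)(-9) = -32
Σ = -24
Area = |Σ|/2 = 12.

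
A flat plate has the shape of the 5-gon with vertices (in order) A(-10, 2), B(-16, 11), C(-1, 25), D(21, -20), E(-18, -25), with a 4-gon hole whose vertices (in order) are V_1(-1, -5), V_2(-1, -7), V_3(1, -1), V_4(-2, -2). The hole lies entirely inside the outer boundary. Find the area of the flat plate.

Outer boundary:
Cross-terms: -78, -389, -505, -885, -286  ⇒  Σ = -2143
Area = |Σ|/2 = 1071.5.
Hole:
Cross-terms: 2, 8, -4, 8  ⇒  Σ = 14
Area = |Σ|/2 = 7.
Net area = 1071.5 − 7 = 1064.5.

1064.5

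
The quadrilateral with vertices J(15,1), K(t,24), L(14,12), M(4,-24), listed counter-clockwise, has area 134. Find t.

24

The doubled signed area Σ (x_i y_{i+1} − x_{i+1} y_i) is linear in t.
With t=0 it equals 4; the coefficient of t is 11 (from the two edges through K).
So 11·t + 4 = 2·134 = 268 ⇒ t = 24.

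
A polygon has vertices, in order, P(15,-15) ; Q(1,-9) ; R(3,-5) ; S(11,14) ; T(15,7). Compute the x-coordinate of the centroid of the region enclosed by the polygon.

Apply the surveyor's formula. First the cross-terms c_i = x_i·y_{i+1} − x_{i+1}·y_i:
  -120, 22, 97, -133, -330  ⇒  2A = -464, A = -232.
Then Σ (x_i + x_{i+1})·c_i = -13832, so x̄ = -13832 / (6·(-232)) = 1729/174.

1729/174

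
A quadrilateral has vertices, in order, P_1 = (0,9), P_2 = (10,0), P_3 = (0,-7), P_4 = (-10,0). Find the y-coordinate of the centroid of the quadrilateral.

2/3

Apply Gauss's area formula. First the cross-terms c_i = x_i·y_{i+1} − x_{i+1}·y_i:
  -90, -70, -70, -90  ⇒  2A = -320, A = -160.
Then Σ (y_i + y_{i+1})·c_i = -640, so ȳ = -640 / (6·(-160)) = 2/3.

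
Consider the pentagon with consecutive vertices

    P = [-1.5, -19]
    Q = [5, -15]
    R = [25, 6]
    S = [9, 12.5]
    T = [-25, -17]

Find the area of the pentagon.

695

Apply Gauss's area formula: 2A = Σ (x_i·y_{i+1} − x_{i+1}·y_i), indices taken mod 5.
Σ = (117.5) + (405) + (258.5) + (159.5) + (449.5) = 1390
Area = |Σ|/2 = 695.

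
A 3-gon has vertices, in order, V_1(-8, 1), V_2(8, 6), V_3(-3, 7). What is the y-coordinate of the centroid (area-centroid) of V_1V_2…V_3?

Apply Gauss's area formula. First the cross-terms c_i = x_i·y_{i+1} − x_{i+1}·y_i:
  -56, 74, 53  ⇒  2A = 71, A = 35.5.
Then Σ (y_i + y_{i+1})·c_i = 994, so ȳ = 994 / (6·35.5) = 14/3.

14/3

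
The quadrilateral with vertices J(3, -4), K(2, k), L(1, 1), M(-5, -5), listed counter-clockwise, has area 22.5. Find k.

Write out the shoelace sum; only the two edges meeting at K involve k:
2·Area = [(3·k − 2·(-4)) + (2·1 − 1·k)] + 35
       = 2·k + 45 = 45
⇒ k = 0.

0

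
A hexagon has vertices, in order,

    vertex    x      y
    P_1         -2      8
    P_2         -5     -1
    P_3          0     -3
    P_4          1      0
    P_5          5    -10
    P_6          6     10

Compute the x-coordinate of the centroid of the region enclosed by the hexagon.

Apply the shoelace formula. First the cross-terms c_i = x_i·y_{i+1} − x_{i+1}·y_i:
  42, 15, 3, -10, 110, 68  ⇒  2A = 228, A = 114.
Then Σ (x_i + x_{i+1})·c_i = 1056, so x̄ = 1056 / (6·114) = 88/57.

88/57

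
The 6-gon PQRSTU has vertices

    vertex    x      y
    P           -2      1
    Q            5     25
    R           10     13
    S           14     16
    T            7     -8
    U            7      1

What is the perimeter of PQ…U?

86

|PQ| = √((7)² + (24)²) = √625 = 25
|QR| = √((5)² + (-12)²) = √169 = 13
|RS| = √((4)² + (3)²) = √25 = 5
|ST| = √((-7)² + (-24)²) = √625 = 25
|TU| = √((0)² + (9)²) = √81 = 9
|UP| = √((-9)² + (0)²) = √81 = 9
Perimeter = 25 + 13 + 5 + 25 + 9 + 9 = 86.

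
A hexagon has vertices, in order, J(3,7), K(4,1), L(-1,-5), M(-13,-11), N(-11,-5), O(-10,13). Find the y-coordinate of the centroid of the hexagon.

Apply the shoelace (surveyor's) formula. First the cross-terms c_i = x_i·y_{i+1} − x_{i+1}·y_i:
  -25, -19, -54, -56, -193, -109  ⇒  2A = -456, A = -228.
Then Σ (y_i + y_{i+1})·c_i = -2088, so ȳ = -2088 / (6·(-228)) = 29/19.

29/19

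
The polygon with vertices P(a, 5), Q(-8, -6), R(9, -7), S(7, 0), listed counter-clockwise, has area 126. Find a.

The doubled signed area Σ (x_i y_{i+1} − x_{i+1} y_i) is linear in a.
With a=0 it equals 234; the coefficient of a is -6 (from the two edges through P).
So -6·a + 234 = 2·126 = 252 ⇒ a = -3.

-3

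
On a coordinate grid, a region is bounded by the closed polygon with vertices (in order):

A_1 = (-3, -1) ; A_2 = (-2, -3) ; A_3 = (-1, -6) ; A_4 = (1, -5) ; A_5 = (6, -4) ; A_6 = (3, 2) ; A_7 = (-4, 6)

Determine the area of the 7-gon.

A_1→A_2: (-3)(-3) − (-2)(-1) = 7
A_2→A_3: (-2)(-6) − (-1)(-3) = 9
A_3→A_4: (-1)(-5) − (1)(-6) = 11
A_4→A_5: (1)(-4) − (6)(-5) = 26
A_5→A_6: (6)(2) − (3)(-4) = 24
A_6→A_7: (3)(6) − (-4)(2) = 26
A_7→A_1: (-4)(-1) − (-3)(6) = 22
Σ = 125
Area = |Σ|/2 = 62.5.

62.5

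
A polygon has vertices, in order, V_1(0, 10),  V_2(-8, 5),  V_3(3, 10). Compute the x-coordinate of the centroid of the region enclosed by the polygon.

Apply the shoelace formula. First the cross-terms c_i = x_i·y_{i+1} − x_{i+1}·y_i:
  80, -95, 30  ⇒  2A = 15, A = 7.5.
Then Σ (x_i + x_{i+1})·c_i = -75, so x̄ = -75 / (6·7.5) = -5/3.

-5/3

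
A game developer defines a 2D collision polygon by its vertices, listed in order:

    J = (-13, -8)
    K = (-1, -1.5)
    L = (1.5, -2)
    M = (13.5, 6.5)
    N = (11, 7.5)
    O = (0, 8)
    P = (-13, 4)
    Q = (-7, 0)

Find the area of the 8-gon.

179.125

Apply Gauss's area formula: 2A = Σ (x_i·y_{i+1} − x_{i+1}·y_i), indices taken mod 8.
Cross-terms: 11.5, 4.25, 36.75, 29.75, 88, 104, 28, 56  ⇒  Σ = 358.25
Area = |Σ|/2 = 179.125.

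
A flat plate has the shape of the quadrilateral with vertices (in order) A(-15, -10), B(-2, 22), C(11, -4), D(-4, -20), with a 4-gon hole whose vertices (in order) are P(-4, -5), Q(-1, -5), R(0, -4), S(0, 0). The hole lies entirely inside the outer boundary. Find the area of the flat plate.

Outer boundary:
Apply Gauss's area formula: 2A = Σ (x_i·y_{i+1} − x_{i+1}·y_i), indices taken mod 4.
A→B: (-15)(22) − (-2)(-10) = -350
B→C: (-2)(-4) − (11)(22) = -234
C→D: (11)(-20) − (-4)(-4) = -236
D→A: (-4)(-10) − (-15)(-20) = -260
Σ = -1080
Area = |Σ|/2 = 540.
Hole:
Σ = (15) + (4) + (0) + (0) = 19
Area = |Σ|/2 = 9.5.
Net area = 540 − 9.5 = 530.5.

530.5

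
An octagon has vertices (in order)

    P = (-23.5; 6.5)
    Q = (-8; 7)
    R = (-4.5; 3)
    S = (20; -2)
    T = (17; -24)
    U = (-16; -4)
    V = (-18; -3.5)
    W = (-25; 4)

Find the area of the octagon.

649

Apply the shoelace (surveyor's) formula: 2A = Σ (x_i·y_{i+1} − x_{i+1}·y_i), indices taken mod 8.
P→Q: (-23.5)(7) − (-8)(6.5) = -112.5
Q→R: (-8)(3) − (-4.5)(7) = 7.5
R→S: (-4.5)(-2) − (20)(3) = -51
S→T: (20)(-24) − (17)(-2) = -446
T→U: (17)(-4) − (-16)(-24) = -452
U→V: (-16)(-3.5) − (-18)(-4) = -16
V→W: (-18)(4) − (-25)(-3.5) = -159.5
W→P: (-25)(6.5) − (-23.5)(4) = -68.5
Σ = -1298
Area = |Σ|/2 = 649.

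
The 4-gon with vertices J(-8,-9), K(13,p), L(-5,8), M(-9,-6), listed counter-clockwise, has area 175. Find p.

2

The doubled signed area Σ (x_i y_{i+1} − x_{i+1} y_i) is linear in p.
With p=0 it equals 356; the coefficient of p is -3 (from the two edges through K).
So -3·p + 356 = 2·175 = 350 ⇒ p = 2.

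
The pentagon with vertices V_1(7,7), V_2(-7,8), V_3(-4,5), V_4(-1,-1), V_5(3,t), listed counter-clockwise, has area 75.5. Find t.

Write out the shoelace sum; only the two edges meeting at V_5 involve t:
2·Area = [((-1)·t − 3·(-1)) + (3·7 − 7·t)] + 111
       = -8·t + 135 = 151
⇒ t = -2.

-2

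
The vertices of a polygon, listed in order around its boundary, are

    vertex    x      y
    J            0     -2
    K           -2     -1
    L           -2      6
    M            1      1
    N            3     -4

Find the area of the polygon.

19.5

Σ = (-4) + (-14) + (-8) + (-7) + (-6) = -39
Area = |Σ|/2 = 19.5.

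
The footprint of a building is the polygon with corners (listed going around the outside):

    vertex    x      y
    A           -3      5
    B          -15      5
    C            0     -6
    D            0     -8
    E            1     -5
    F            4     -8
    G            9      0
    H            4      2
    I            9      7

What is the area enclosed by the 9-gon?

Apply the shoelace (surveyor's) formula: 2A = Σ (x_i·y_{i+1} − x_{i+1}·y_i), indices taken mod 9.
Σ = (60) + (90) + (0) + (8) + (12) + (72) + (18) + (10) + (66) = 336
Area = |Σ|/2 = 168.

168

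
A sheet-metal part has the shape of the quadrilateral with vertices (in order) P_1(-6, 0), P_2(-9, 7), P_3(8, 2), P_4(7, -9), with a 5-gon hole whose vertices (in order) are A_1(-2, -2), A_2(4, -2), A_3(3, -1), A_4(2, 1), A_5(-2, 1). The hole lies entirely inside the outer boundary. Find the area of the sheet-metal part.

Outer boundary:
Apply the surveyor's formula: 2A = Σ (x_i·y_{i+1} − x_{i+1}·y_i), indices taken mod 4.
Σ = (-42) + (-74) + (-86) + (-54) = -256
Area = |Σ|/2 = 128.
Hole:
Cross-terms: 12, 2, 5, 4, 6  ⇒  Σ = 29
Area = |Σ|/2 = 14.5.
Net area = 128 − 14.5 = 113.5.

113.5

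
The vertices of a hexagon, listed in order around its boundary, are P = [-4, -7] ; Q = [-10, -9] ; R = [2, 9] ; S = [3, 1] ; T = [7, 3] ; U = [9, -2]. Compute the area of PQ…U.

120.5

Apply Gauss's area formula: 2A = Σ (x_i·y_{i+1} − x_{i+1}·y_i), indices taken mod 6.
P→Q: (-4)(-9) − (-10)(-7) = -34
Q→R: (-10)(9) − (2)(-9) = -72
R→S: (2)(1) − (3)(9) = -25
S→T: (3)(3) − (7)(1) = 2
T→U: (7)(-2) − (9)(3) = -41
U→P: (9)(-7) − (-4)(-2) = -71
Σ = -241
Area = |Σ|/2 = 120.5.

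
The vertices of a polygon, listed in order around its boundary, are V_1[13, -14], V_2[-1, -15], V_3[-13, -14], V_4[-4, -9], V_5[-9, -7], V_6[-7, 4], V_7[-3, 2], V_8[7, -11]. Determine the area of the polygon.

Apply the shoelace formula: 2A = Σ (x_i·y_{i+1} − x_{i+1}·y_i), indices taken mod 8.
Cross-terms: -209, -181, 61, -53, -85, -2, 19, 45  ⇒  Σ = -405
Area = |Σ|/2 = 202.5.

202.5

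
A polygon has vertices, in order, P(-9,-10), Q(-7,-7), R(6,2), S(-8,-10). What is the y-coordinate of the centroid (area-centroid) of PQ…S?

-59/11

Apply the shoelace formula. First the cross-terms c_i = x_i·y_{i+1} − x_{i+1}·y_i:
  -7, 28, -44, -10  ⇒  2A = -33, A = -16.5.
Then Σ (y_i + y_{i+1})·c_i = 531, so ȳ = 531 / (6·(-16.5)) = -59/11.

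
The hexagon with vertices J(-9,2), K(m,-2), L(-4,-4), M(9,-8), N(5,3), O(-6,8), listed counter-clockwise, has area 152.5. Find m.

-7

The doubled signed area Σ (x_i y_{i+1} − x_{i+1} y_i) is linear in m.
With m=0 it equals 263; the coefficient of m is -6 (from the two edges through K).
So -6·m + 263 = 2·152.5 = 305 ⇒ m = -7.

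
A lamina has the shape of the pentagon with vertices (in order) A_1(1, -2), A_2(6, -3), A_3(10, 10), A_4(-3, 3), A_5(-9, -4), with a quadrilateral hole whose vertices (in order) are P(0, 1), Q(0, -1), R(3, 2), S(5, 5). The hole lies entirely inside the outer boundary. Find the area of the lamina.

103.5

Outer boundary:
Apply the surveyor's formula: 2A = Σ (x_i·y_{i+1} − x_{i+1}·y_i), indices taken mod 5.
Σ = (9) + (90) + (60) + (39) + (22) = 220
Area = |Σ|/2 = 110.
Hole:
Cross-terms: 0, 3, 5, 5  ⇒  Σ = 13
Area = |Σ|/2 = 6.5.
Net area = 110 − 6.5 = 103.5.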